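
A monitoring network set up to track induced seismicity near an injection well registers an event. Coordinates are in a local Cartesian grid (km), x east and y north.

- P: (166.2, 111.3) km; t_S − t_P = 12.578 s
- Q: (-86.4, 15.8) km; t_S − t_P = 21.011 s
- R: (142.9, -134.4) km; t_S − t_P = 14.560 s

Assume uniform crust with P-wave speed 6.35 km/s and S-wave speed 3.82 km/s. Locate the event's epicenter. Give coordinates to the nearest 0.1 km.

x ≈ 114.6 km, y ≈ 2.3 km

Distance from S−P lag: d = Δt · v_P v_S / (v_P − v_S) = Δt · (6.35·3.82)/(6.35−3.82) ≈ 9.5877·Δt.
So d_P = 120.59, d_Q = 201.45, d_R = 139.60 km.
Circle about each station: (x − 166.2)² + (y − 111.3)² = 120.59²; (x + 86.4)² + (y − 15.8)² = 201.45²; (x − 142.9)² + (y + 134.4)² = 139.60².
Subtracting the P equation from the Q and R equations removes the quadratic terms:
-505.2 x − 191.0 y = -58335.68
-46.6 x − 491.4 y = -6472.57
Solving the 2×2 system: x ≈ 114.6, y ≈ 2.3 km.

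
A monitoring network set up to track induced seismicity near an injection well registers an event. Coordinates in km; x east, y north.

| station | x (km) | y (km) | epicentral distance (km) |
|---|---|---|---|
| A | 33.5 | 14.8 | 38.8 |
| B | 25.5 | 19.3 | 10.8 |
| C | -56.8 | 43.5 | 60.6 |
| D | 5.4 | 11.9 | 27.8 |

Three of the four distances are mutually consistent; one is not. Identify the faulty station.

Solve using three stations at a time. Using A, C, D (subtract circle equations pairwise → linear system) gives (x, y) ≈ (3.7, 39.7).
Distances from that point to each station vs reported:
  A: calculated 38.8 vs reported 38.8 → residual 0.0 km
  B: calculated 29.8 vs reported 10.8 → residual 19.0 km
  C: calculated 60.6 vs reported 60.6 → residual 0.0 km
  D: calculated 27.8 vs reported 27.8 → residual 0.0 km
A, C, D are mutually consistent (residuals ≈ 0); B is off by 19.0 km.

B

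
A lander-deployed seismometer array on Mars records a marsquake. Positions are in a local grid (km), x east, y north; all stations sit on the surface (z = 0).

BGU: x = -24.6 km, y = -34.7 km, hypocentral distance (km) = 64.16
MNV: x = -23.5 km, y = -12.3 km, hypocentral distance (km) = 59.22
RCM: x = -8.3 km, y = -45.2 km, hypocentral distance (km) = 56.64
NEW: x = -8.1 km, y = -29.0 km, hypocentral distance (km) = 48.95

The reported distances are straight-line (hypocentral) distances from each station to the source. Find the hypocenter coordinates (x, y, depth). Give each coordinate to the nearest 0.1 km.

Each station gives a sphere (x−x_i)² + (y−y_i)² + z² = d_i² (stations at z=0).
Subtracting the BGU sphere from MNV and RCM: z² cancels, leaving linear equations in x and y:
2.2 x + 44.8 y = -496.21
32.6 x − 21.0 y = 1211.10
Solving: x ≈ 29.095, y ≈ -12.505 km (keep extra digits for the depth step; rounded: 29.1, -12.5).
Then from the BGU sphere: z² = 64.16² − (x + 24.6)² − (y + 34.7)² with x = 29.095, y = -12.505, so z ≈ 27.216 ≈ 27.2 km.

x ≈ 29.1 km, y ≈ -12.5 km, depth ≈ 27.2 km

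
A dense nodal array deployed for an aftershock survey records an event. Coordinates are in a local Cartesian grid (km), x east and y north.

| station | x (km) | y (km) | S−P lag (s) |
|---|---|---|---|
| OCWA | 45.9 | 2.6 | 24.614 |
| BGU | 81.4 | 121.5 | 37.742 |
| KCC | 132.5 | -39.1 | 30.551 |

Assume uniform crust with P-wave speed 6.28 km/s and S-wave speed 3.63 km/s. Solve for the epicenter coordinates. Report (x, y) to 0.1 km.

-109.8 km east, -140.9 km north

Distance from S−P lag: d = Δt · v_P v_S / (v_P − v_S) = Δt · (6.28·3.63)/(6.28−3.63) ≈ 8.6024·Δt.
So d_OCWA = 211.74, d_BGU = 324.67, d_KCC = 262.81 km.
Circle about each station: (x − 45.9)² + (y − 2.6)² = 211.74²; (x − 81.4)² + (y − 121.5)² = 324.67²; (x − 132.5)² + (y + 39.1)² = 262.81².
Subtracting the OCWA equation from the BGU and KCC equations removes the quadratic terms:
71.0 x + 237.8 y = -41302.14
173.2 x − 83.4 y = -7263.78
Solving the 2×2 system: x ≈ -109.8, y ≈ -140.9 km.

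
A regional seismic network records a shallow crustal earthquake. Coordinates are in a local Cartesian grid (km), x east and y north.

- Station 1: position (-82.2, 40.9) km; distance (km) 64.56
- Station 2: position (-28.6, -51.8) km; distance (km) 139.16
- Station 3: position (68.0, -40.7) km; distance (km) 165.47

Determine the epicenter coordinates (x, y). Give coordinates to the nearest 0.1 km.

x ≈ -37.1 km, y ≈ 87.1 km

Circle about each station: (x + 82.2)² + (y − 40.9)² = 64.56²; (x + 28.6)² + (y + 51.8)² = 139.16²; (x − 68.0)² + (y + 40.7)² = 165.47².
Subtracting the Station 1 equation from the Station 2 and Station 3 equations removes the quadratic terms:
107.2 x − 185.4 y = -20125.96
300.4 x − 163.2 y = -25361.49
Solving the 2×2 system: x ≈ -37.1, y ≈ 87.1 km.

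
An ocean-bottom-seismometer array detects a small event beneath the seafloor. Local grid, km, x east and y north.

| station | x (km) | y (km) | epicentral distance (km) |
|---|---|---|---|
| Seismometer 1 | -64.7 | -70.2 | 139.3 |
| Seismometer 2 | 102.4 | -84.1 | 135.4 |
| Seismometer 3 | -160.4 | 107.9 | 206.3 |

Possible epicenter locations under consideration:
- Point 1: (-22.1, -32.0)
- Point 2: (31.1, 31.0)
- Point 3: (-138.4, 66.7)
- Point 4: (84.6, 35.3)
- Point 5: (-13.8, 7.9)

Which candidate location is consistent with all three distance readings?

For each candidate, compare |candidate − station| to the reported distance:
Point 1: residuals Seismometer 1 82.1, Seismometer 2 0.4, Seismometer 3 9.6 → max 82.1 km
Point 2: residuals Seismometer 1 0.1, Seismometer 2 0.0, Seismometer 3 0.1 → max 0.1 km
Point 3: residuals Seismometer 1 16.2, Seismometer 2 148.7, Seismometer 3 159.6 → max 159.6 km
Point 4: residuals Seismometer 1 43.5, Seismometer 2 14.7, Seismometer 3 49.2 → max 49.2 km
Point 5: residuals Seismometer 1 46.1, Seismometer 2 12.8, Seismometer 3 28.8 → max 46.1 km
Only Point 2 has all residuals ≈ 0.

Point 2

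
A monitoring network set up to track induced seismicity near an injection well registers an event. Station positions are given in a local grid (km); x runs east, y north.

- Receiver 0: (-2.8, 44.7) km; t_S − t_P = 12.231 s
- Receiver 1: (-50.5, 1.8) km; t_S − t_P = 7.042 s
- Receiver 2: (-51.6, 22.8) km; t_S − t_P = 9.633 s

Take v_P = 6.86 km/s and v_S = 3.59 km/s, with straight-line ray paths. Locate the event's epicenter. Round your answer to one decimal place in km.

-25.0 km east, -44.7 km north

Distance from S−P lag: d = Δt · v_P v_S / (v_P − v_S) = Δt · (6.86·3.59)/(6.86−3.59) ≈ 7.5313·Δt.
So d_Receiver 0 = 92.12, d_Receiver 1 = 53.04, d_Receiver 2 = 72.55 km.
Circle about each station: (x + 2.8)² + (y − 44.7)² = 92.12²; (x + 50.5)² + (y − 1.8)² = 53.04²; (x + 51.6)² + (y − 22.8)² = 72.55².
Subtracting pairs of circle equations eliminates x²+y² and gives linear equations (the radical axes):
-95.4 x − 85.8 y = 6220.41
-97.6 x − 43.8 y = 4399.06
Solving the 2×2 system: x ≈ -25.0, y ≈ -44.7 km.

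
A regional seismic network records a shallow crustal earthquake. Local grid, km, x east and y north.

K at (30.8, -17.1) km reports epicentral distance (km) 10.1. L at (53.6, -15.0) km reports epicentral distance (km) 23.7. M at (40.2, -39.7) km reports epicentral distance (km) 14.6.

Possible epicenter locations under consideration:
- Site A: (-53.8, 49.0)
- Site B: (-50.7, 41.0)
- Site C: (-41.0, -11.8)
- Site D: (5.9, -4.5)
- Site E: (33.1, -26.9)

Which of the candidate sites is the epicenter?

Site E

For each candidate, compare |candidate − station| to the reported distance:
Site A: residuals K 97.3, L 101.3, M 114.6 → max 114.6 km
Site B: residuals K 90.0, L 94.7, M 107.0 → max 107.0 km
Site C: residuals K 61.9, L 71.0, M 71.3 → max 71.3 km
Site D: residuals K 17.8, L 25.1, M 34.5 → max 34.5 km
Site E: residuals K 0.0, L 0.0, M 0.0 → max 0.0 km
Only Site E has all residuals ≈ 0.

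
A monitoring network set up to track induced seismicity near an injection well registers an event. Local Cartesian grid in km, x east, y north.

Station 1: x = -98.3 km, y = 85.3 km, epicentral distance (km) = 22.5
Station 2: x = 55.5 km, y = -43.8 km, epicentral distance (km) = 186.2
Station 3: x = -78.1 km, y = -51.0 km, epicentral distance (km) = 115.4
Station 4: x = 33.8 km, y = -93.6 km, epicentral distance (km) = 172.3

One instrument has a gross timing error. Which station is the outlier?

Solve using three stations at a time. Using Station 1, Station 2, Station 3 (subtract circle equations pairwise → linear system) gives (x, y) ≈ (-97.2, 62.8).
Distances from that point to each station vs reported:
  Station 1: calculated 22.5 vs reported 22.5 → residual 0.0 km
  Station 2: calculated 186.2 vs reported 186.2 → residual 0.0 km
  Station 3: calculated 115.4 vs reported 115.4 → residual 0.0 km
  Station 4: calculated 204.0 vs reported 172.3 → residual 31.7 km
Station 1, Station 2, Station 3 are mutually consistent (residuals ≈ 0); Station 4 is off by 31.7 km.

Station 4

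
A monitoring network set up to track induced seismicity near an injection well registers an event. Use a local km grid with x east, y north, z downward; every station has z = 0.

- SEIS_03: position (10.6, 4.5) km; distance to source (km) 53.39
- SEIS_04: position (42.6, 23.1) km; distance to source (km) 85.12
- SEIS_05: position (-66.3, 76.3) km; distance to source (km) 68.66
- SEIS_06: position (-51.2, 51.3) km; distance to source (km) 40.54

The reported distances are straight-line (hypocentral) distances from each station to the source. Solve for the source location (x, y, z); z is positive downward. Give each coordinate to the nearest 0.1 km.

(-41.5, 12.8, 8.2)

Each station gives a sphere (x−x_i)² + (y−y_i)² + z² = d_i² (stations at z=0).
Subtracting the SEIS_03 sphere from SEIS_04 and SEIS_05: z² cancels, leaving linear equations in x and y:
64.0 x + 37.2 y = -2179.16
-153.8 x + 143.6 y = 8221.07
Solving: x ≈ -41.494, y ≈ 12.808 km (keep extra digits for the depth step; rounded: -41.5, 12.8).
Then from the SEIS_03 sphere: z² = 53.39² − (x − 10.6)² − (y − 4.5)² with x = -41.494, y = 12.808, so z ≈ 8.227 ≈ 8.2 km.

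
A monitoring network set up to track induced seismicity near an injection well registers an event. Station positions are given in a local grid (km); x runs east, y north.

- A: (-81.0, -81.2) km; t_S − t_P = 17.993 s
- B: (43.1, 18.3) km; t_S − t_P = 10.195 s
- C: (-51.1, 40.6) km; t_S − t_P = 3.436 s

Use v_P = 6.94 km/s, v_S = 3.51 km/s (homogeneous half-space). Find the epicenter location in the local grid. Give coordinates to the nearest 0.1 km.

Distance from S−P lag: d = Δt · v_P v_S / (v_P − v_S) = Δt · (6.94·3.51)/(6.94−3.51) ≈ 7.1019·Δt.
So d_A = 127.78, d_B = 72.40, d_C = 24.40 km.
Circle about each station: (x + 81.0)² + (y + 81.2)² = 127.78²; (x − 43.1)² + (y − 18.3)² = 72.40²; (x + 51.1)² + (y − 40.6)² = 24.40².
Subtracting the A equation from the B and C equations removes the quadratic terms:
248.2 x + 199.0 y = 124.03
59.8 x + 243.6 y = 6837.50
Solving the 2×2 system: x ≈ -27.4, y ≈ 34.8 km.

-27.4 km east, 34.8 km north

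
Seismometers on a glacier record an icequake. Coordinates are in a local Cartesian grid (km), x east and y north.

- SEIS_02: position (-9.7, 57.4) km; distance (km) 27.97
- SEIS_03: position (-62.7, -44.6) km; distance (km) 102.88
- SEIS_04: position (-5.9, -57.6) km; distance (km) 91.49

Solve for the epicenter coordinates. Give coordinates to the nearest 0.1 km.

Circle about each station: (x + 9.7)² + (y − 57.4)² = 27.97²; (x + 62.7)² + (y + 44.6)² = 102.88²; (x + 5.9)² + (y + 57.6)² = 91.49².
Subtracting the SEIS_02 equation from the SEIS_03 and SEIS_04 equations removes the quadratic terms:
-106.0 x − 204.0 y = -7270.37
7.6 x − 230.0 y = -7624.38
Solving the 2×2 system: x ≈ 4.5, y ≈ 33.3 km.

x ≈ 4.5 km, y ≈ 33.3 km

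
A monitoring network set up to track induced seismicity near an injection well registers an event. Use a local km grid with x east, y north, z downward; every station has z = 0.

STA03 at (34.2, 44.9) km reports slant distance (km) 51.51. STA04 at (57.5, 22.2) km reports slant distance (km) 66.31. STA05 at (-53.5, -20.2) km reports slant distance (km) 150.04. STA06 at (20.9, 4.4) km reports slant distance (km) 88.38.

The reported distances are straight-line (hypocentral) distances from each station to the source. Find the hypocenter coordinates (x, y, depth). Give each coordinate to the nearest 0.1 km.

(53.5, 79.8, 32.6)

Each station gives a sphere (x−x_i)² + (y−y_i)² + z² = d_i² (stations at z=0).
Subtracting the STA03 sphere from STA04 and STA05: z² cancels, leaving linear equations in x and y:
46.6 x − 45.4 y = -1130.30
-175.4 x − 130.2 y = -19774.08
Solving: x ≈ 53.496, y ≈ 79.807 km (keep extra digits for the depth step; rounded: 53.5, 79.8).
Then from the STA03 sphere: z² = 51.51² − (x − 34.2)² − (y − 44.9)² with x = 53.496, y = 79.807, so z ≈ 32.595 ≈ 32.6 km.
Check against STA06 (with the unrounded solution): distance 88.38 ≈ 88.38 km. ✓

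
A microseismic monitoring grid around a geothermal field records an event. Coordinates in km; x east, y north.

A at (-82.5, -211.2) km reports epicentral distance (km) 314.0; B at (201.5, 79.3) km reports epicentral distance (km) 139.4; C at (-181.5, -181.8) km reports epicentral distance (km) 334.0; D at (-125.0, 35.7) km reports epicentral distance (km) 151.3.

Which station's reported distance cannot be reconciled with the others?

B

Solve using three stations at a time. Using A, C, D (subtract circle equations pairwise → linear system) gives (x, y) ≈ (17.5, 86.4).
Distances from that point to each station vs reported:
  A: calculated 314.0 vs reported 314.0 → residual 0.0 km
  B: calculated 184.2 vs reported 139.4 → residual 44.8 km
  C: calculated 334.0 vs reported 334.0 → residual 0.0 km
  D: calculated 151.2 vs reported 151.3 → residual 0.1 km
A, C, D are mutually consistent (residuals ≈ 0); B is off by 44.8 km.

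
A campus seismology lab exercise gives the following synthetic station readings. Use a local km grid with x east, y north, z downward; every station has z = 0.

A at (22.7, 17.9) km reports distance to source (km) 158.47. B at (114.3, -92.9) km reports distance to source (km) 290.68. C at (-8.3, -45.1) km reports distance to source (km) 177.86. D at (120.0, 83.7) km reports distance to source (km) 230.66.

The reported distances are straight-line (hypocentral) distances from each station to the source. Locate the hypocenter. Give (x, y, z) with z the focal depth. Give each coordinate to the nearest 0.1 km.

Each station gives a sphere (x−x_i)² + (y−y_i)² + z² = d_i² (stations at z=0).
Subtracting the A sphere from B and C: z² cancels, leaving linear equations in x and y:
183.2 x − 221.6 y = -38522.92
-62.0 x − 126.0 y = -5254.24
Solving: x ≈ -100.198, y ≈ 91.004 km (keep extra digits for the depth step; rounded: -100.2, 91.0).
Then from the A sphere: z² = 158.47² − (x − 22.7)² − (y − 17.9)² with x = -100.198, y = 91.004, so z ≈ 68.298 ≈ 68.3 km.

x ≈ -100.2 km, y ≈ 91.0 km, depth ≈ 68.3 km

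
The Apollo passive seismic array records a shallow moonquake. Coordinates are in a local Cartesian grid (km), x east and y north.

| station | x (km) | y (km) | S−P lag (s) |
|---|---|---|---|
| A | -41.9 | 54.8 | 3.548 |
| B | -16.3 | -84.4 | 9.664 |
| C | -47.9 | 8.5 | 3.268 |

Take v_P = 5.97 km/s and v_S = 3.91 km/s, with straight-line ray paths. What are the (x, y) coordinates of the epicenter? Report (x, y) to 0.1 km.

Distance from S−P lag: d = Δt · v_P v_S / (v_P − v_S) = Δt · (5.97·3.91)/(5.97−3.91) ≈ 11.3314·Δt.
So d_A = 40.20, d_B = 109.51, d_C = 37.03 km.
Circle about each station: (x + 41.9)² + (y − 54.8)² = 40.20²; (x + 16.3)² + (y + 84.4)² = 109.51²; (x + 47.9)² + (y − 8.5)² = 37.03².
Subtracting pairs of circle equations eliminates x²+y² and gives linear equations (the radical axes):
51.2 x − 278.4 y = -7746.00
-12.0 x − 92.6 y = -2147.17
Solving the 2×2 system: x ≈ -14.8, y ≈ 25.1 km.

-14.8 km east, 25.1 km north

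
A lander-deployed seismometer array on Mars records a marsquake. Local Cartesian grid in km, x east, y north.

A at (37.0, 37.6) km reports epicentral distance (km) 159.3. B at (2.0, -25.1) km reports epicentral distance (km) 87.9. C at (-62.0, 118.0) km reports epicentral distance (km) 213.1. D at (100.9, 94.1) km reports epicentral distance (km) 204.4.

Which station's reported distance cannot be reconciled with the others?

D

Solve using three stations at a time. Using A, B, C (subtract circle equations pairwise → linear system) gives (x, y) ≈ (-51.5, -94.9).
Distances from that point to each station vs reported:
  A: calculated 159.3 vs reported 159.3 → residual 0.0 km
  B: calculated 87.9 vs reported 87.9 → residual 0.0 km
  C: calculated 213.1 vs reported 213.1 → residual 0.0 km
  D: calculated 242.8 vs reported 204.4 → residual 38.4 km
A, B, C are mutually consistent (residuals ≈ 0); D is off by 38.4 km.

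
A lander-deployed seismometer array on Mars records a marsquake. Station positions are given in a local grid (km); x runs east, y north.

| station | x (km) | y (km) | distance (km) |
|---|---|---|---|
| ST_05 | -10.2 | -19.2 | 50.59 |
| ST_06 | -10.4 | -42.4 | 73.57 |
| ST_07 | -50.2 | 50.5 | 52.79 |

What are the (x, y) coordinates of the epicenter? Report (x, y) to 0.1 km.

Circle about each station: (x + 10.2)² + (y + 19.2)² = 50.59²; (x + 10.4)² + (y + 42.4)² = 73.57²; (x + 50.2)² + (y − 50.5)² = 52.79².
Subtracting the ST_05 equation from the ST_06 and ST_07 equations removes the quadratic terms:
-0.4 x − 46.4 y = -1419.96
-80.0 x + 139.4 y = 4370.17
Solving the 2×2 system: x ≈ -1.3, y ≈ 30.6 km.

-1.3 km east, 30.6 km north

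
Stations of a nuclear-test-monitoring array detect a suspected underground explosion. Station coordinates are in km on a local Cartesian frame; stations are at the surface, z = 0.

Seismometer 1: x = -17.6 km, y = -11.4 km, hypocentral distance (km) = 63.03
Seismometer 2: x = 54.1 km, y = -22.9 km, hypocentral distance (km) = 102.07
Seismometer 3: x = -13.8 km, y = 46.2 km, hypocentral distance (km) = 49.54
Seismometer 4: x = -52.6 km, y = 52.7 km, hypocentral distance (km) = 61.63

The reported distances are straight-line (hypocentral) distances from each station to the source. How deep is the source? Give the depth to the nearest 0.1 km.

Each station gives a sphere (x−x_i)² + (y−y_i)² + z² = d_i² (stations at z=0).
Subtracting the Seismometer 1 sphere from Seismometer 2 and Seismometer 3: z² cancels, leaving linear equations in x and y:
143.4 x − 23.0 y = -3434.00
7.6 x + 115.2 y = 3403.73
Solving: x ≈ -19.007, y ≈ 30.800 km (keep extra digits for the depth step; rounded: -19.0, 30.8).
Then from the Seismometer 1 sphere: z² = 63.03² − (x + 17.6)² − (y + 11.4)² with x = -19.007, y = 30.800, so z ≈ 46.797 ≈ 46.8 km.

46.8 km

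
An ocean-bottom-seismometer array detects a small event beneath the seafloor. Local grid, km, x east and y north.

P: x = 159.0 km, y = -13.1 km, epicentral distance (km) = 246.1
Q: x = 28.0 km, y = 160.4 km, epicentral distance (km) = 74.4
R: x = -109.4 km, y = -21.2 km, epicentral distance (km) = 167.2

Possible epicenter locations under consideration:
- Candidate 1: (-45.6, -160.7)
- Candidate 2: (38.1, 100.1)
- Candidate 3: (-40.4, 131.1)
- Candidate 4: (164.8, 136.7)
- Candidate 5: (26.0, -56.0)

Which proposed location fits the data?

Candidate 3

For each candidate, compare |candidate − station| to the reported distance:
Candidate 1: residuals P 6.2, Q 255.0, R 13.8 → max 255.0 km
Candidate 2: residuals P 80.5, Q 13.3, R 23.8 → max 80.5 km
Candidate 3: residuals P 0.0, Q 0.0, R 0.0 → max 0.0 km
Candidate 4: residuals P 96.2, Q 64.4, R 149.2 → max 149.2 km
Candidate 5: residuals P 106.4, Q 142.0, R 27.4 → max 142.0 km
Only Candidate 3 has all residuals ≈ 0.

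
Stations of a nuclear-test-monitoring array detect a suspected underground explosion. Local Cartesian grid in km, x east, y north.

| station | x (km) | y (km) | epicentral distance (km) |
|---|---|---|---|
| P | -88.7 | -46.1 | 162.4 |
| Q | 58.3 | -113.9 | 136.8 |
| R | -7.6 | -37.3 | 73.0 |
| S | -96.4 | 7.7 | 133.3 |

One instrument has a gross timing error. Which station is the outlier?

Solve using three stations at a time. Using Q, R, S (subtract circle equations pairwise → linear system) gives (x, y) ≈ (36.3, 21.2).
Distances from that point to each station vs reported:
  P: calculated 141.9 vs reported 162.4 → residual 20.5 km
  Q: calculated 136.9 vs reported 136.8 → residual 0.1 km
  R: calculated 73.1 vs reported 73.0 → residual 0.1 km
  S: calculated 133.4 vs reported 133.3 → residual 0.1 km
Q, R, S are mutually consistent (residuals ≈ 0); P is off by 20.5 km.

P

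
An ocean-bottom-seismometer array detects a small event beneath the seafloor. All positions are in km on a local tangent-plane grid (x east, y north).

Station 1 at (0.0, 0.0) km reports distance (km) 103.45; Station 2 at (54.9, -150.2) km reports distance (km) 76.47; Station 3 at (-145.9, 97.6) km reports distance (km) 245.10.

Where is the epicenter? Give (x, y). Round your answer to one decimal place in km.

Circle about each station: x² + y² = 103.45²; (x − 54.9)² + (y + 150.2)² = 76.47²; (x + 145.9)² + (y − 97.6)² = 245.10².
Subtracting pairs of circle equations eliminates x²+y² and gives linear equations (the radical axes):
109.8 x − 300.4 y = 30428.29
-291.8 x + 195.2 y = -18559.54
Solving the 2×2 system: x ≈ -5.5, y ≈ -103.3 km.

x ≈ -5.5 km, y ≈ -103.3 km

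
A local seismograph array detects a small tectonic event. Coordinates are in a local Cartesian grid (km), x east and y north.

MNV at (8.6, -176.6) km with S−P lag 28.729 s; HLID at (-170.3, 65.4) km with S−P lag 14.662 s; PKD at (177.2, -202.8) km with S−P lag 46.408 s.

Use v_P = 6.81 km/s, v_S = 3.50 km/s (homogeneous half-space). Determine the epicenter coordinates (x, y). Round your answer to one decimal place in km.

x ≈ -80.3 km, y ≈ 10.2 km

Distance from S−P lag: d = Δt · v_P v_S / (v_P − v_S) = Δt · (6.81·3.50)/(6.81−3.50) ≈ 7.2009·Δt.
So d_MNV = 206.87, d_HLID = 105.58, d_PKD = 334.18 km.
Circle about each station: (x − 8.6)² + (y + 176.6)² = 206.87²; (x + 170.3)² + (y − 65.4)² = 105.58²; (x − 177.2)² + (y + 202.8)² = 334.18².
Subtracting the MNV equation from the HLID and PKD equations removes the quadratic terms:
-357.8 x + 484.0 y = 33665.79
337.2 x − 52.4 y = -27614.92
Solving the 2×2 system: x ≈ -80.3, y ≈ 10.2 km.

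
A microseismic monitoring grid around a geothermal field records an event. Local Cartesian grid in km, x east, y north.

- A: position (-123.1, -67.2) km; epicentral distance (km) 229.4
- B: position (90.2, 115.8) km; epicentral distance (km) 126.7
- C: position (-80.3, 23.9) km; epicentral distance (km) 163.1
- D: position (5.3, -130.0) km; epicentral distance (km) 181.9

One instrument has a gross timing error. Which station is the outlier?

B

Solve using three stations at a time. Using A, C, D (subtract circle equations pairwise → linear system) gives (x, y) ≈ (82.4, 34.7).
Distances from that point to each station vs reported:
  A: calculated 229.4 vs reported 229.4 → residual 0.0 km
  B: calculated 81.5 vs reported 126.7 → residual 45.2 km
  C: calculated 163.0 vs reported 163.1 → residual 0.1 km
  D: calculated 181.8 vs reported 181.9 → residual 0.1 km
A, C, D are mutually consistent (residuals ≈ 0); B is off by 45.2 km.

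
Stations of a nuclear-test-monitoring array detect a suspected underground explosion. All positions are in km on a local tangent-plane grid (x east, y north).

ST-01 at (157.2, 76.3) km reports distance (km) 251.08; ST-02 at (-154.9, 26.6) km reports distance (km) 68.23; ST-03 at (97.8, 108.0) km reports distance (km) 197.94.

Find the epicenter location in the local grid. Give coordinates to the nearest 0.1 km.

x ≈ -93.0 km, y ≈ 55.3 km

Circle about each station: (x − 157.2)² + (y − 76.3)² = 251.08²; (x + 154.9)² + (y − 26.6)² = 68.23²; (x − 97.8)² + (y − 108.0)² = 197.94².
Subtracting the ST-01 equation from the ST-02 and ST-03 equations removes the quadratic terms:
-624.2 x − 99.4 y = 52553.87
-118.8 x + 63.4 y = 14556.23
Solving the 2×2 system: x ≈ -93.0, y ≈ 55.3 km.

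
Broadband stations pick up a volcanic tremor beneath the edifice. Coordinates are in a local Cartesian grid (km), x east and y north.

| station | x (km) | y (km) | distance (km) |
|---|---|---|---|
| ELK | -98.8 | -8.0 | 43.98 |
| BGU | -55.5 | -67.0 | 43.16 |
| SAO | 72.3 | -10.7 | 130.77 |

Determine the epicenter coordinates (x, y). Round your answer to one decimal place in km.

Circle about each station: (x + 98.8)² + (y + 8.0)² = 43.98²; (x + 55.5)² + (y + 67.0)² = 43.16²; (x − 72.3)² + (y + 10.7)² = 130.77².
Subtracting the ELK equation from the BGU and SAO equations removes the quadratic terms:
86.6 x − 118.0 y = -2184.74
342.2 x − 5.4 y = -19650.21
Solving the 2×2 system: x ≈ -57.8, y ≈ -23.9 km.
Check against ELK (with the unrounded x, y): √((x + 98.8)²+(y + 8.0)²) = 43.98 ≈ 43.98 km. ✓

-57.8 km east, -23.9 km north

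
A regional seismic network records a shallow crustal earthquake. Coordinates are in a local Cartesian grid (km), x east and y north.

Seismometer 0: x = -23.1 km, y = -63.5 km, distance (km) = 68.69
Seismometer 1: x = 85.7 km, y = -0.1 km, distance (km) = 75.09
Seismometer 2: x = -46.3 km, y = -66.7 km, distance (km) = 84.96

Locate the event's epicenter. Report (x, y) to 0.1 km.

Circle about each station: (x + 23.1)² + (y + 63.5)² = 68.69²; (x − 85.7)² + (y + 0.1)² = 75.09²; (x + 46.3)² + (y + 66.7)² = 84.96².
Subtracting the Seismometer 0 equation from the Seismometer 1 and Seismometer 2 equations removes the quadratic terms:
217.6 x + 126.8 y = 1858.45
-46.4 x − 6.4 y = -473.17
Solving the 2×2 system: x ≈ 10.7, y ≈ -3.7 km.

(10.7, -3.7)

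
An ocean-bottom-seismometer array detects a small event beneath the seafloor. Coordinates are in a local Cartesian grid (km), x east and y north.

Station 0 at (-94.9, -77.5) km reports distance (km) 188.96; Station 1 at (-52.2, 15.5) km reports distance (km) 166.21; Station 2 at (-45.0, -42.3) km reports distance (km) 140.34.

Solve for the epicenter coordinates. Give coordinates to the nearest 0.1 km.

Circle about each station: (x + 94.9)² + (y + 77.5)² = 188.96²; (x + 52.2)² + (y − 15.5)² = 166.21²; (x + 45.0)² + (y + 42.3)² = 140.34².
Subtracting the Station 0 equation from the Station 1 and Station 2 equations removes the quadratic terms:
85.4 x + 186.0 y = -3967.05
99.8 x + 70.4 y = 4812.60
Solving the 2×2 system: x ≈ 93.6, y ≈ -64.3 km.

x ≈ 93.6 km, y ≈ -64.3 km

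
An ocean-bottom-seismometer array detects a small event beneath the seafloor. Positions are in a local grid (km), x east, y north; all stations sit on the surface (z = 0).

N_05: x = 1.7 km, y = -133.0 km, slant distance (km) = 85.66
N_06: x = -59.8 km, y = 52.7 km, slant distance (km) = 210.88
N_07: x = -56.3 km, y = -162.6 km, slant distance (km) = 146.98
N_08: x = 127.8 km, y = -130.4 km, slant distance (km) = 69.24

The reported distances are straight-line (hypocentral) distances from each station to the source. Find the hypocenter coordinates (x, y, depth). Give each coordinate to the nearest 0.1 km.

x ≈ 74.3 km, y ≈ -105.9 km, depth ≈ 36.5 km

Each station gives a sphere (x−x_i)² + (y−y_i)² + z² = d_i² (stations at z=0).
Subtracting the N_05 sphere from N_06 and N_07: z² cancels, leaving linear equations in x and y:
-123.0 x + 371.4 y = -48471.30
-116.0 x − 59.2 y = -2348.92
Solving: x ≈ 74.297, y ≈ -105.904 km (keep extra digits for the depth step; rounded: 74.3, -105.9).
Then from the N_05 sphere: z² = 85.66² − (x − 1.7)² − (y + 133.0)² with x = 74.297, y = -105.904, so z ≈ 36.512 ≈ 36.5 km.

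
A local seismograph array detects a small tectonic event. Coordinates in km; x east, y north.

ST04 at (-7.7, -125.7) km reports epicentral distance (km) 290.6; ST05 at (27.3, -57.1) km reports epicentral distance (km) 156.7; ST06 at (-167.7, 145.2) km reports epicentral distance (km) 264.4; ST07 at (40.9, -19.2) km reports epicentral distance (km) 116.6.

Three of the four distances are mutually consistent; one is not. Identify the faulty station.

ST04

Solve using three stations at a time. Using ST05, ST06, ST07 (subtract circle equations pairwise → linear system) gives (x, y) ≈ (90.0, 86.4).
Distances from that point to each station vs reported:
  ST04: calculated 233.5 vs reported 290.6 → residual 57.1 km
  ST05: calculated 156.6 vs reported 156.7 → residual 0.1 km
  ST06: calculated 264.3 vs reported 264.4 → residual 0.1 km
  ST07: calculated 116.4 vs reported 116.6 → residual 0.2 km
ST05, ST06, ST07 are mutually consistent (residuals ≈ 0); ST04 is off by 57.1 km.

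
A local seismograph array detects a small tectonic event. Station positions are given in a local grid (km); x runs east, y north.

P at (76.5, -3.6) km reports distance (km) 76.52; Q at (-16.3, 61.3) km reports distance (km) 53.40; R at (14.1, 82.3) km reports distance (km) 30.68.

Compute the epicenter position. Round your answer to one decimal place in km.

x ≈ 37.1 km, y ≈ 62.0 km

Circle about each station: (x − 76.5)² + (y + 3.6)² = 76.52²; (x + 16.3)² + (y − 61.3)² = 53.40²; (x − 14.1)² + (y − 82.3)² = 30.68².
Subtracting pairs of circle equations eliminates x²+y² and gives linear equations (the radical axes):
-185.6 x + 129.8 y = 1161.92
-124.8 x + 171.8 y = 6020.94
Solving the 2×2 system: x ≈ 37.1, y ≈ 62.0 km.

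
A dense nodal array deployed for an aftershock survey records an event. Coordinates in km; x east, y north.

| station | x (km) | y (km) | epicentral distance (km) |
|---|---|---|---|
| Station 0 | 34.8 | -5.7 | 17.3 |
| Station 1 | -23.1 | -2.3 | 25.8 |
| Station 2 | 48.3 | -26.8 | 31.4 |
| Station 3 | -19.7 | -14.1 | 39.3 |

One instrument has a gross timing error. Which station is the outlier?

Station 1

Solve using three stations at a time. Using Station 0, Station 2, Station 3 (subtract circle equations pairwise → linear system) gives (x, y) ≈ (19.6, -14.0).
Distances from that point to each station vs reported:
  Station 0: calculated 17.3 vs reported 17.3 → residual 0.0 km
  Station 1: calculated 44.3 vs reported 25.8 → residual 18.5 km
  Station 2: calculated 31.4 vs reported 31.4 → residual 0.0 km
  Station 3: calculated 39.3 vs reported 39.3 → residual 0.0 km
Station 0, Station 2, Station 3 are mutually consistent (residuals ≈ 0); Station 1 is off by 18.5 km.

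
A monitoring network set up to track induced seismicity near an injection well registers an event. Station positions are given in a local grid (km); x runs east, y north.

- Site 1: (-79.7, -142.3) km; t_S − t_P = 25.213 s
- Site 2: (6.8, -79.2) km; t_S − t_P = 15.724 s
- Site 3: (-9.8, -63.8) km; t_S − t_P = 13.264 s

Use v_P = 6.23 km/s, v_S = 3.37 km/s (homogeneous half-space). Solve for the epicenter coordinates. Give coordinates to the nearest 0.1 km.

Distance from S−P lag: d = Δt · v_P v_S / (v_P − v_S) = Δt · (6.23·3.37)/(6.23−3.37) ≈ 7.3409·Δt.
So d_Site 1 = 185.09, d_Site 2 = 115.43, d_Site 3 = 97.37 km.
Circle about each station: (x + 79.7)² + (y + 142.3)² = 185.09²; (x − 6.8)² + (y + 79.2)² = 115.43²; (x + 9.8)² + (y + 63.8)² = 97.37².
Subtracting pairs of circle equations eliminates x²+y² and gives linear equations (the radical axes):
173.0 x + 126.2 y = 651.72
139.8 x + 157.0 y = 2342.49
Solving the 2×2 system: x ≈ -20.3, y ≈ 33.0 km.
Check against Site 1 (with the unrounded x, y): √((x + 79.7)²+(y + 142.3)²) = 185.09 ≈ 185.09 km. ✓

x ≈ -20.3 km, y ≈ 33.0 km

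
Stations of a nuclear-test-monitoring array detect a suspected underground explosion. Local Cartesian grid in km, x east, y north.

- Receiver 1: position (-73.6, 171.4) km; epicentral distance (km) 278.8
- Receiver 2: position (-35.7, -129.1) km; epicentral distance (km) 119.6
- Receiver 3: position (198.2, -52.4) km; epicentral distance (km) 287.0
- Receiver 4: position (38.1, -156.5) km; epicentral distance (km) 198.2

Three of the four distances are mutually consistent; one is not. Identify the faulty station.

Solve using three stations at a time. Using Receiver 1, Receiver 2, Receiver 4 (subtract circle equations pairwise → linear system) gives (x, y) ≈ (-150.9, -96.5).
Distances from that point to each station vs reported:
  Receiver 1: calculated 278.8 vs reported 278.8 → residual 0.0 km
  Receiver 2: calculated 119.7 vs reported 119.6 → residual 0.1 km
  Receiver 3: calculated 351.8 vs reported 287.0 → residual 64.8 km
  Receiver 4: calculated 198.2 vs reported 198.2 → residual 0.0 km
Receiver 1, Receiver 2, Receiver 4 are mutually consistent (residuals ≈ 0); Receiver 3 is off by 64.8 km.

Receiver 3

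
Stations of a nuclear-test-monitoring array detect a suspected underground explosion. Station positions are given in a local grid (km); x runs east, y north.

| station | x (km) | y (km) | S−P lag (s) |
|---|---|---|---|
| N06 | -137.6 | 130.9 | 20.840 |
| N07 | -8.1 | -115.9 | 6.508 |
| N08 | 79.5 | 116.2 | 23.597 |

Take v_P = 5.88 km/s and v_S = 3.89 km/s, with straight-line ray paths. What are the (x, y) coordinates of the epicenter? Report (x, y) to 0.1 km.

-81.6 km east, -102.0 km north

Distance from S−P lag: d = Δt · v_P v_S / (v_P − v_S) = Δt · (5.88·3.89)/(5.88−3.89) ≈ 11.4941·Δt.
So d_N06 = 239.54, d_N07 = 74.80, d_N08 = 271.23 km.
Circle about each station: (x + 137.6)² + (y − 130.9)² = 239.54²; (x + 8.1)² + (y + 115.9)² = 74.80²; (x − 79.5)² + (y − 116.2)² = 271.23².
Subtracting the N06 equation from the N07 and N08 equations removes the quadratic terms:
259.0 x − 493.6 y = 29214.22
434.2 x − 29.4 y = -32432.18
Solving the 2×2 system: x ≈ -81.6, y ≈ -102.0 km.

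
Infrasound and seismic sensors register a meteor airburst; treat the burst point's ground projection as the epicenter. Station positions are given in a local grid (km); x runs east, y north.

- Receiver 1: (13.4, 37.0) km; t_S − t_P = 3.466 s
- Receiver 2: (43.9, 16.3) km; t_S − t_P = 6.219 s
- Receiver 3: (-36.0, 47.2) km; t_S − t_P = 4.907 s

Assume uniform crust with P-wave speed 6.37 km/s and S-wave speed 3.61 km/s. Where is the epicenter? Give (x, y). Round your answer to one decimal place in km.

Distance from S−P lag: d = Δt · v_P v_S / (v_P − v_S) = Δt · (6.37·3.61)/(6.37−3.61) ≈ 8.3318·Δt.
So d_Receiver 1 = 28.88, d_Receiver 2 = 51.82, d_Receiver 3 = 40.88 km.
Circle about each station: (x − 13.4)² + (y − 37.0)² = 28.88²; (x − 43.9)² + (y − 16.3)² = 51.82²; (x + 36.0)² + (y − 47.2)² = 40.88².
Subtracting the Receiver 1 equation from the Receiver 2 and Receiver 3 equations removes the quadratic terms:
61.0 x − 41.4 y = -1206.92
-98.8 x + 20.4 y = 1138.16
Solving the 2×2 system: x ≈ -7.9, y ≈ 17.5 km.

x ≈ -7.9 km, y ≈ 17.5 km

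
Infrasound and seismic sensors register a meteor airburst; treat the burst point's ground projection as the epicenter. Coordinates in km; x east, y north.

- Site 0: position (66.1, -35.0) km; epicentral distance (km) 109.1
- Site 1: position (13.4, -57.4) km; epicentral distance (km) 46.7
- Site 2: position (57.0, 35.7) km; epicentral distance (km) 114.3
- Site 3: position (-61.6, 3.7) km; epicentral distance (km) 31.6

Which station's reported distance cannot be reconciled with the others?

Solve using three stations at a time. Using Site 0, Site 2, Site 3 (subtract circle equations pairwise → linear system) gives (x, y) ≈ (-42.1, -21.2).
Distances from that point to each station vs reported:
  Site 0: calculated 109.1 vs reported 109.1 → residual 0.0 km
  Site 1: calculated 66.3 vs reported 46.7 → residual 19.6 km
  Site 2: calculated 114.3 vs reported 114.3 → residual 0.0 km
  Site 3: calculated 31.6 vs reported 31.6 → residual 0.0 km
Site 0, Site 2, Site 3 are mutually consistent (residuals ≈ 0); Site 1 is off by 19.6 km.

Site 1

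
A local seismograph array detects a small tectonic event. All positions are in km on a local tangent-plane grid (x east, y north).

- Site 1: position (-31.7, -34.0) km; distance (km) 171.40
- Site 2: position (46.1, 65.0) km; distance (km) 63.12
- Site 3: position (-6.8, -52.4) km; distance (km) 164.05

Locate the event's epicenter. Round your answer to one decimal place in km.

x ≈ 109.2 km, y ≈ 63.6 km

Circle about each station: (x + 31.7)² + (y + 34.0)² = 171.40²; (x − 46.1)² + (y − 65.0)² = 63.12²; (x + 6.8)² + (y + 52.4)² = 164.05².
Subtracting the Site 1 equation from the Site 2 and Site 3 equations removes the quadratic terms:
155.6 x + 198.0 y = 29583.15
49.8 x − 36.8 y = 3096.67
Solving the 2×2 system: x ≈ 109.2, y ≈ 63.6 km.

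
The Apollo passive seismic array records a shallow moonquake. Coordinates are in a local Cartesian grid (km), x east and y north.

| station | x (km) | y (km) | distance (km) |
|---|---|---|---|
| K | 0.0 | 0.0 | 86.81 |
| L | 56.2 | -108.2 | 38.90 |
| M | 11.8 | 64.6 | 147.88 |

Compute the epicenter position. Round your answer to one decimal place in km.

x ≈ 27.0 km, y ≈ -82.5 km

Circle about each station: x² + y² = 86.81²; (x − 56.2)² + (y + 108.2)² = 38.90²; (x − 11.8)² + (y − 64.6)² = 147.88².
Subtracting the K equation from the L and M equations removes the quadratic terms:
112.4 x − 216.4 y = 20888.45
23.6 x + 129.2 y = -10020.12
Solving the 2×2 system: x ≈ 27.0, y ≈ -82.5 km.
Check against K (with the unrounded x, y): √(x²+y²) = 86.80 ≈ 86.81 km. ✓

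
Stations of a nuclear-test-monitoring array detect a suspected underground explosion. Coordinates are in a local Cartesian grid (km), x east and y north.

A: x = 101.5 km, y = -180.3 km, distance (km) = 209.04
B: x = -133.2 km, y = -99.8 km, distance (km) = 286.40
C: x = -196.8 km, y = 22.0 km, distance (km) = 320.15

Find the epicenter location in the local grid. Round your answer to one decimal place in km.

123.3 km east, 27.6 km north

Circle about each station: (x − 101.5)² + (y + 180.3)² = 209.04²; (x + 133.2)² + (y + 99.8)² = 286.40²; (x + 196.8)² + (y − 22.0)² = 320.15².
Subtracting pairs of circle equations eliminates x²+y² and gives linear equations (the radical axes):
-469.4 x + 161.0 y = -53435.30
-596.6 x + 404.6 y = -62394.40
Solving the 2×2 system: x ≈ 123.3, y ≈ 27.6 km.
Check against A (with the unrounded x, y): √((x − 101.5)²+(y + 180.3)²) = 209.05 ≈ 209.04 km. ✓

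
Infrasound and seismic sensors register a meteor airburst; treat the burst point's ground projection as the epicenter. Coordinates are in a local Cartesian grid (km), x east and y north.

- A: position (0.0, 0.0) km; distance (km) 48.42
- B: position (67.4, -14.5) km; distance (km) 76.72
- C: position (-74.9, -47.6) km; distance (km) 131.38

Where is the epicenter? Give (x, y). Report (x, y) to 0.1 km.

Circle about each station: x² + y² = 48.42²; (x − 67.4)² + (y + 14.5)² = 76.72²; (x + 74.9)² + (y + 47.6)² = 131.38².
Subtracting pairs of circle equations eliminates x²+y² and gives linear equations (the radical axes):
134.8 x − 29.0 y = 1211.55
-149.8 x − 95.2 y = -7040.44
Solving the 2×2 system: x ≈ 18.6, y ≈ 44.7 km.

x ≈ 18.6 km, y ≈ 44.7 km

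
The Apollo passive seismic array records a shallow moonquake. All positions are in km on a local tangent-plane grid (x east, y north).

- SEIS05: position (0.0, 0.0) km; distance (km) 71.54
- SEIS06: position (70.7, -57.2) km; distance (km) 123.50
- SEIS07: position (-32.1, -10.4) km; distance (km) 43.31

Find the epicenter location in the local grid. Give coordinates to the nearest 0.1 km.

Circle about each station: x² + y² = 71.54²; (x − 70.7)² + (y + 57.2)² = 123.50²; (x + 32.1)² + (y + 10.4)² = 43.31².
Subtracting the SEIS05 equation from the SEIS06 and SEIS07 equations removes the quadratic terms:
141.4 x − 114.4 y = -1863.95
-64.2 x − 20.8 y = 4380.79
Solving the 2×2 system: x ≈ -52.5, y ≈ -48.6 km.
Check against SEIS05 (with the unrounded x, y): √(x²+y²) = 71.53 ≈ 71.54 km. ✓

(-52.5, -48.6)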